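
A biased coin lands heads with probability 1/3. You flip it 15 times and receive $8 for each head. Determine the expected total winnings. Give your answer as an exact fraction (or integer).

E[#heads] = 15·1/3 = 5 (linearity over flips).
E[winnings] = 8·5 = 40.

$40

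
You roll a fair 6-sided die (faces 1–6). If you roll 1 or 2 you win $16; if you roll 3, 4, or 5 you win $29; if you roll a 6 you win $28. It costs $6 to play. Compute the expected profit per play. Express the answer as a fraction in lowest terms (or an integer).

E[payout] = (1/3)·16 + (1/6)·28 + (1/2)·29 = 49/2
Expected profit = 49/2 − 6 = 37/2

37/2 dollars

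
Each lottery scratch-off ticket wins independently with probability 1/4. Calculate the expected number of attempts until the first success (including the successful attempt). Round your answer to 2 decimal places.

4.00

For a geometric distribution, E[trials] = 1/p = 1/(1/4) = 4.
≈ 4.00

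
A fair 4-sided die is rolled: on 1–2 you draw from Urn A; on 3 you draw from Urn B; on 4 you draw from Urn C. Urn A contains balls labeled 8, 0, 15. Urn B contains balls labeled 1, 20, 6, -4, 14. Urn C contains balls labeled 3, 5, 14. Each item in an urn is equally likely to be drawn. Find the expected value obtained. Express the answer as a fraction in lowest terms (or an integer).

451/60

E[X | Urn A] = (8 + 0 + 15)/3 = 23/3
E[X | Urn B] = (1 + 20 + 6 − 4 + 14)/5 = 37/5
E[X | Urn C] = (3 + 5 + 14)/3 = 22/3
E[X] = (1/2)·23/3 + (1/4)·37/5 + (1/4)·22/3 = 451/60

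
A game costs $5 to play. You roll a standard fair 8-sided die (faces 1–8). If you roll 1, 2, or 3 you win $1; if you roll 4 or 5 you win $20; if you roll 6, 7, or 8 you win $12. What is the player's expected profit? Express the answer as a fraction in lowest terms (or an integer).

39/8 dollars

E[payout] = (3/8)·1 + (3/8)·12 + (1/4)·20 = 79/8
Expected profit = 79/8 − 5 = 39/8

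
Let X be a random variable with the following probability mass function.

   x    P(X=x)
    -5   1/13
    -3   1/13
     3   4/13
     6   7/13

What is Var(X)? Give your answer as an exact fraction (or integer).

E[X] = (1/13)·(-5) + (1/13)·(-3) + (4/13)·3 + (7/13)·6 = 46/13
E[X²] = (1/13)·25 + (1/13)·9 + (4/13)·9 + (7/13)·36 = 322/13
Var(X) = 322/13 − (46/13)² = 2070/169

2070/169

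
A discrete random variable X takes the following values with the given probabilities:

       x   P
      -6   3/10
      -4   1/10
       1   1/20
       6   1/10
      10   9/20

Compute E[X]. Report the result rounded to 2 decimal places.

2.95

E[X] = (3/10)·(-6) + (1/10)·(-4) + (1/20)·1 + (1/10)·6 + (9/20)·10
     = 59/20 ≈ 2.95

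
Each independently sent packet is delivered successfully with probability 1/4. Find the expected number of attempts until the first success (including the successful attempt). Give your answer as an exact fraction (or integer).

4

For a geometric distribution, E[trials] = 1/p = 1/(1/4) = 4.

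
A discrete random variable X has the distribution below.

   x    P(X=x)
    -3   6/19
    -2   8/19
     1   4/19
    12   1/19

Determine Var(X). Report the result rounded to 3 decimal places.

11.418

E[X] = (6/19)·(-3) + (8/19)·(-2) + (4/19)·1 + (1/19)·12 = -18/19
E[X²] = (6/19)·9 + (8/19)·4 + (4/19)·1 + (1/19)·144 = 234/19
Var(X) = 234/19 − (-18/19)² = 4122/361 ≈ 11.418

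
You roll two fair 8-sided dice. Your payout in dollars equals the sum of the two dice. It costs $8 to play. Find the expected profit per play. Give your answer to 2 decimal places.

Distribution of the sum of the two dice: 2 w.p. 1/64, 3 w.p. 1/32, 4 w.p. 3/64, 5 w.p. 1/16, 6 w.p. 5/64, 7 w.p. 3/32, …
E[payout] = (1/64)·2 + (1/32)·3 + (3/64)·4 + (1/16)·5 + (5/64)·6 + (3/32)·7 + (7/64)·8 + (1/8)·9 + (7/64)·10 + (3/32)·11 + (5/64)·12 + (1/16)·13 + (3/64)·14 + (1/32)·15 + (1/64)·16 = 9
Expected profit = 9 − 8 = 1 ≈ $1.00

$1.00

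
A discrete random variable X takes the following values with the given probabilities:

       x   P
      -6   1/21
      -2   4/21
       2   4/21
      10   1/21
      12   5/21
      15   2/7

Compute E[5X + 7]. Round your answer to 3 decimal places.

E[5x+7] = (1/21)·(-23) + (4/21)·(-3) + (4/21)·17 + (1/21)·57 + (5/21)·67 + (2/7)·82
     = 131/3 ≈ 43.667

43.667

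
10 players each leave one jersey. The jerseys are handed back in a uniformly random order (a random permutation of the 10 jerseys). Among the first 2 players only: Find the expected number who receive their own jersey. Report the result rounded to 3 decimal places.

0.200

Let Xᵢ = 1 if person i gets their own jersey. For each i, P(Xᵢ=1) = 1/10.
By linearity of expectation, E[X₁+…+X_2] = 2·(1/10) = 1/5.
≈ 0.200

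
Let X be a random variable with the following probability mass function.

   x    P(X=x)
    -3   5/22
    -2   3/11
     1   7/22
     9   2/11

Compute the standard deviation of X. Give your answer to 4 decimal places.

4.2015

E[X] = 8/11, E[X²] = 200/11
Var(X) = E[X²] − (E[X])² = 200/11 − 64/121 = 2136/121
SD(X) = √(2136/121) ≈ 4.2015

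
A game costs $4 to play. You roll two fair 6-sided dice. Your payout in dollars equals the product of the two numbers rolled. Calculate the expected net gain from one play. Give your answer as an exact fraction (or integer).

33/4 dollars

Distribution of the product of the two numbers rolled: 1 w.p. 1/36, 2 w.p. 1/18, 3 w.p. 1/18, 4 w.p. 1/12, 5 w.p. 1/18, 6 w.p. 1/9, …
E[payout] = (1/36)·1 + (1/18)·2 + (1/18)·3 + (1/12)·4 + (1/18)·5 + (1/9)·6 + (1/18)·8 + (1/36)·9 + (1/18)·10 + (1/9)·12 + (1/18)·15 + (1/36)·16 + (1/18)·18 + (1/18)·20 + (1/18)·24 + (1/36)·25 + (1/18)·30 + (1/36)·36 = 49/4
Expected profit = 49/4 − 4 = 33/4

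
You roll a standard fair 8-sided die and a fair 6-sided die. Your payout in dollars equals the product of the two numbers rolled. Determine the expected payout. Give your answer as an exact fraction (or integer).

Distribution of the product of the two numbers rolled: 1 w.p. 1/48, 2 w.p. 1/24, 3 w.p. 1/24, 4 w.p. 1/16, 5 w.p. 1/24, 6 w.p. 1/12, …
E[payout] = (1/48)·1 + (1/24)·2 + (1/24)·3 + (1/16)·4 + (1/24)·5 + (1/12)·6 + (1/48)·7 + (1/16)·8 + (1/48)·9 + (1/24)·10 + (1/12)·12 + (1/48)·14 + (1/24)·15 + (1/24)·16 + (1/24)·18 + (1/24)·20 + (1/48)·21 + (1/16)·24 + (1/48)·25 + (1/48)·28 + (1/24)·30 + (1/48)·32 + (1/48)·35 + (1/48)·36 + (1/48)·40 + (1/48)·42 + (1/48)·48 = 63/4

63/4 dollars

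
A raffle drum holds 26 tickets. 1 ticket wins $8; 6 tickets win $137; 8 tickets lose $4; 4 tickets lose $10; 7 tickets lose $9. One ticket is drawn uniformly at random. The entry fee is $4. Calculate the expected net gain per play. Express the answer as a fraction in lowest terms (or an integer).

591/26 dollars

E[payout] = (1/26)·8 + (6/26)·137 + (8/26)·(-4) + (4/26)·(-10) + (7/26)·(-9) = 695/26
Expected profit = 695/26 − 4 = 591/26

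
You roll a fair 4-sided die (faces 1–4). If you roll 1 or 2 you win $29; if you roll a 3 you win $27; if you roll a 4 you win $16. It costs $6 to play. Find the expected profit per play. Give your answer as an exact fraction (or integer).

77/4 dollars

E[payout] = (1/4)·16 + (1/4)·27 + (1/2)·29 = 101/4
Expected profit = 101/4 − 6 = 77/4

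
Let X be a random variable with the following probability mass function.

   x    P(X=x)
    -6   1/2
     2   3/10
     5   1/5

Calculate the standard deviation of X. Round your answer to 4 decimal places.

E[X] = -7/5, E[X²] = 121/5
Var(X) = E[X²] − (E[X])² = 121/5 − 49/25 = 556/25
SD(X) = √(556/25) ≈ 4.7159

4.7159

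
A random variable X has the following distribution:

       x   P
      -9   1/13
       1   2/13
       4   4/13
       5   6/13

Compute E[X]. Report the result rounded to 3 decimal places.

3.000

E[X] = (1/13)·(-9) + (2/13)·1 + (4/13)·4 + (6/13)·5
     = 3 ≈ 3.000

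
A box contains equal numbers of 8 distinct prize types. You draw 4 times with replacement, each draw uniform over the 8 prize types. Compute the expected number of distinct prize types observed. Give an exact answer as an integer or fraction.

Let Xⱼ=1 if type j appears at least once. P(Xⱼ=1) = 1 − ((8−1)/8)^4 = 1695/4096.
E[#distinct] = 8·1695/4096 = 1695/512.

1695/512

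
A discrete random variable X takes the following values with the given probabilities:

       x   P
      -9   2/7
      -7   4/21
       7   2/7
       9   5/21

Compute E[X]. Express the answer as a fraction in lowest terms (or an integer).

5/21

E[X] = (2/7)·(-9) + (4/21)·(-7) + (2/7)·7 + (5/21)·9
     = 5/21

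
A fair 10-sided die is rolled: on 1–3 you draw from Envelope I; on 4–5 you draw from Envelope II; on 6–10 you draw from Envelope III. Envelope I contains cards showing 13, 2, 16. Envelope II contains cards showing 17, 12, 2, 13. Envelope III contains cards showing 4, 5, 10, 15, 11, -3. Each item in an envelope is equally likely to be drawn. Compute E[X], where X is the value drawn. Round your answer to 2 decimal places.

E[X | Envelope I] = (13 + 2 + 16)/3 = 31/3
E[X | Envelope II] = (17 + 12 + 2 + 13)/4 = 11
E[X | Envelope III] = (4 + 5 + 10 + 15 + 11 − 3)/6 = 7
E[X] = (3/10)·31/3 + (1/5)·11 + (1/2)·7 = 44/5 ≈ 8.80

8.80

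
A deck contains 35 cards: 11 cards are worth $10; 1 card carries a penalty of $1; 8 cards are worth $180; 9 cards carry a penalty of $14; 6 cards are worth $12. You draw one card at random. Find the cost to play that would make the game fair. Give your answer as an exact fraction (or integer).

E[payout] = (11/35)·10 + (1/35)·(-1) + (8/35)·180 + (9/35)·(-14) + (6/35)·12 = 299/7
Fair fee = E[payout] = 299/7

299/7 dollars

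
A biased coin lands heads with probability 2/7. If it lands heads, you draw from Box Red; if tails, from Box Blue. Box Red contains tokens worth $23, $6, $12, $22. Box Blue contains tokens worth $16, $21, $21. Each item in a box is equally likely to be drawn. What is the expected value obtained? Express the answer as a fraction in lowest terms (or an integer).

E[X | Box Red] = (23 + 6 + 12 + 22)/4 = 63/4
E[X | Box Blue] = (16 + 21 + 21)/3 = 58/3
E[X] = (2/7)·63/4 + (5/7)·58/3 = 769/42

769/42 dollars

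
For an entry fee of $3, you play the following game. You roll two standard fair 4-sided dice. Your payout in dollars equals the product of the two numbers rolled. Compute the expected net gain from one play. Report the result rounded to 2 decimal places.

Distribution of the product of the two numbers rolled: 1 w.p. 1/16, 2 w.p. 1/8, 3 w.p. 1/8, 4 w.p. 3/16, 6 w.p. 1/8, 8 w.p. 1/8, …
E[payout] = (1/16)·1 + (1/8)·2 + (1/8)·3 + (3/16)·4 + (1/8)·6 + (1/8)·8 + (1/16)·9 + (1/8)·12 + (1/16)·16 = 25/4
Expected profit = 25/4 − 3 = 13/4 ≈ $3.25

$3.25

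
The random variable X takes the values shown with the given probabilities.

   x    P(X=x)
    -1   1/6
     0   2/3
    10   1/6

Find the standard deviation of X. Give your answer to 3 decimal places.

E[X] = 3/2, E[X²] = 101/6
Var(X) = E[X²] − (E[X])² = 101/6 − 9/4 = 175/12
SD(X) = √(175/12) ≈ 3.819

3.819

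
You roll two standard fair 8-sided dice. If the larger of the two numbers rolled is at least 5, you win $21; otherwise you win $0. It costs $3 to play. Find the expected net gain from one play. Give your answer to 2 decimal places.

E[payout] = (1/4)·0 + (3/4)·21 = 63/4
Expected profit = 63/4 − 3 = 51/4 ≈ $12.75

$12.75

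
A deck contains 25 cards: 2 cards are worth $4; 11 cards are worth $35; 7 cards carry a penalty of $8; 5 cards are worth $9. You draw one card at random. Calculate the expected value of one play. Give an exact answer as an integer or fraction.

382/25 dollars

E[payout] = (2/25)·4 + (11/25)·35 + (7/25)·(-8) + (5/25)·9 = 382/25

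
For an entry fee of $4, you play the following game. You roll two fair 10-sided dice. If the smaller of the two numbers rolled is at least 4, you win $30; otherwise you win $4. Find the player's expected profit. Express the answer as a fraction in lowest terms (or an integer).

E[payout] = (51/100)·4 + (49/100)·30 = 837/50
Expected profit = 837/50 − 4 = 637/50

637/50 dollars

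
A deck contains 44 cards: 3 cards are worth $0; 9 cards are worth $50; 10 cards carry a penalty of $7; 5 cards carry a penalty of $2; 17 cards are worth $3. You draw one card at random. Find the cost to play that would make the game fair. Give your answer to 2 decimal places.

E[payout] = (3/44)·0 + (9/44)·50 + (10/44)·(-7) + (5/44)·(-2) + (17/44)·3 = 421/44
Fair fee = E[payout] = 421/44 ≈ $9.57

$9.57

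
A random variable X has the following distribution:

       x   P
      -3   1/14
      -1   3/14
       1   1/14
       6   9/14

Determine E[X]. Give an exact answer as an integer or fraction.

E[X] = (1/14)·(-3) + (3/14)·(-1) + (1/14)·1 + (9/14)·6
     = 7/2

7/2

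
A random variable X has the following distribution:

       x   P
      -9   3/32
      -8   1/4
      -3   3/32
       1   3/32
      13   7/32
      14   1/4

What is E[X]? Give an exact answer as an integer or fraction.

53/16

E[X] = (3/32)·(-9) + (1/4)·(-8) + (3/32)·(-3) + (3/32)·1 + (7/32)·13 + (1/4)·14
     = 53/16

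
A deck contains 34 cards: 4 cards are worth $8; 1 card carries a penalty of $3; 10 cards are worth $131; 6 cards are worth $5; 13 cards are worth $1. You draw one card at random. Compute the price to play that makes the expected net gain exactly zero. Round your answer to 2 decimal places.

$40.65

E[payout] = (4/34)·8 + (1/34)·(-3) + (10/34)·131 + (6/34)·5 + (13/34)·1 = 691/17
Fair fee = E[payout] = 691/17 ≈ $40.65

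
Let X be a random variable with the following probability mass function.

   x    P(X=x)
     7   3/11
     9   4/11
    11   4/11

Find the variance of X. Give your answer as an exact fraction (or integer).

E[X] = (3/11)·7 + (4/11)·9 + (4/11)·11 = 101/11
E[X²] = (3/11)·49 + (4/11)·81 + (4/11)·121 = 955/11
Var(X) = 955/11 − (101/11)² = 304/121

304/121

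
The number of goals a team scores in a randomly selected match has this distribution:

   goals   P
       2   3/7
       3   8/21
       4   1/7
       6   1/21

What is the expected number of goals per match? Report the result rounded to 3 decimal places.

2.857

E[X] = (3/7)·2 + (8/21)·3 + (1/7)·4 + (1/21)·6
     = 20/7 ≈ 2.857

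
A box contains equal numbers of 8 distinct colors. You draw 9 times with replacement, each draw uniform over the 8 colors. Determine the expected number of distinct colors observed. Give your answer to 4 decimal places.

5.5947

Let Xⱼ=1 if type j appears at least once. P(Xⱼ=1) = 1 − ((8−1)/8)^9 = 93864121/134217728.
E[#distinct] = 8·93864121/134217728 = 93864121/16777216.
≈ 5.5947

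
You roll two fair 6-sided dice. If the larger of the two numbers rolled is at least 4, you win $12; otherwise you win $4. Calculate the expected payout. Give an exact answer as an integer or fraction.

E[payout] = (1/4)·4 + (3/4)·12 = 10

$10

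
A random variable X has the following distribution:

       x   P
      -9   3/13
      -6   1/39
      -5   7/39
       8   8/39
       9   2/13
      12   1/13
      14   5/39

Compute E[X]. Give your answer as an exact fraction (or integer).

34/13

E[X] = (3/13)·(-9) + (1/39)·(-6) + (7/39)·(-5) + (8/39)·8 + (2/13)·9 + (1/13)·12 + (5/39)·14
     = 34/13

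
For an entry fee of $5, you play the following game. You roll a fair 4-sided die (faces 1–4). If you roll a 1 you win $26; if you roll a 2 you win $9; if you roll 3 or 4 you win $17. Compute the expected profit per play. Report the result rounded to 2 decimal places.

$12.25

E[payout] = (1/4)·9 + (1/2)·17 + (1/4)·26 = 69/4
Expected profit = 69/4 − 5 = 49/4 ≈ $12.25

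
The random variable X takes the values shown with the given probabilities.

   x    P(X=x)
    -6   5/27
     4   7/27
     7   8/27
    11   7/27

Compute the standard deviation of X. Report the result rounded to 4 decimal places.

5.7588

E[X] = 131/27, E[X²] = 1531/27
Var(X) = E[X²] − (E[X])² = 1531/27 − 17161/729 = 24176/729
SD(X) = √(24176/729) ≈ 5.7588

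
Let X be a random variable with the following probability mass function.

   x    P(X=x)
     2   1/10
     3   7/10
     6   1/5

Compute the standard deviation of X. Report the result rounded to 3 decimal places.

1.285

E[X] = 7/2, E[X²] = 139/10
Var(X) = E[X²] − (E[X])² = 139/10 − 49/4 = 33/20
SD(X) = √(33/20) ≈ 1.285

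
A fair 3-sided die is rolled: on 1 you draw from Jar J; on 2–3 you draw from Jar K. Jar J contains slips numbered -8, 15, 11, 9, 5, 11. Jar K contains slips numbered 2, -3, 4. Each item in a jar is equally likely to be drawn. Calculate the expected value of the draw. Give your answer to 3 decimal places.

3.056

E[X | Jar J] = (-8 + 15 + 11 + 9 + 5 + 11)/6 = 43/6
E[X | Jar K] = (2 − 3 + 4)/3 = 1
E[X] = (1/3)·43/6 + (2/3)·1 = 55/18 ≈ 3.056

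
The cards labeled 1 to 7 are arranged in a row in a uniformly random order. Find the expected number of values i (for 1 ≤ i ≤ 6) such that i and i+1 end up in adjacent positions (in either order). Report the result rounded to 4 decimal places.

For each i ∈ {1,…,6}, let Xᵢ = 1 if i and i+1 are adjacent. P(Xᵢ=1) = 2·(7−1)!/7! = 2/7.
By linearity, E[ΣXᵢ] = (6)·(2/7) = 12/7.
≈ 1.7143

1.7143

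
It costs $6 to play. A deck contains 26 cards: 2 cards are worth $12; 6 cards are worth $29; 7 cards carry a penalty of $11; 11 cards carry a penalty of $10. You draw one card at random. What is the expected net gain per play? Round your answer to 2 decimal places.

E[payout] = (2/26)·12 + (6/26)·29 + (7/26)·(-11) + (11/26)·(-10) = 11/26
Expected profit = 11/26 − 6 = -145/26 ≈ -$5.58

-$5.58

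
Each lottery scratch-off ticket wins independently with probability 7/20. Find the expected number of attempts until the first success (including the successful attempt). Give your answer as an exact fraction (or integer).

For a geometric distribution, E[trials] = 1/p = 1/(7/20) = 20/7.

20/7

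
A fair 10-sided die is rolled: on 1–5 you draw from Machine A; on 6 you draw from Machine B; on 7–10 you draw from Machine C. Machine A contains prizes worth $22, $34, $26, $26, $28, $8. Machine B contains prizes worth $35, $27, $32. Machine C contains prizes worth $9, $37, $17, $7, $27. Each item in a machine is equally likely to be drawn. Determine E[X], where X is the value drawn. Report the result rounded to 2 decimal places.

E[X | Machine A] = (22 + 34 + 26 + 26 + 28 + 8)/6 = 24
E[X | Machine B] = (35 + 27 + 32)/3 = 94/3
E[X | Machine C] = (9 + 37 + 17 + 7 + 27)/5 = 97/5
E[X] = (1/2)·24 + (1/10)·94/3 + (2/5)·97/5 = 1717/75 ≈ 22.89

$22.89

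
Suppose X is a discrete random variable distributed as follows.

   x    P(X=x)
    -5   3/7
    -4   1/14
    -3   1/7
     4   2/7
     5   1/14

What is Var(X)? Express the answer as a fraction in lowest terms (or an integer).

3461/196

E[X] = (3/7)·(-5) + (1/14)·(-4) + (1/7)·(-3) + (2/7)·4 + (1/14)·5 = -19/14
E[X²] = (3/7)·25 + (1/14)·16 + (1/7)·9 + (2/7)·16 + (1/14)·25 = 39/2
Var(X) = 39/2 − (-19/14)² = 3461/196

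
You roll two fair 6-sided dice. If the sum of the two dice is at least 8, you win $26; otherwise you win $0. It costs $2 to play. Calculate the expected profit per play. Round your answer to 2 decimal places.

E[payout] = (7/12)·0 + (5/12)·26 = 65/6
Expected profit = 65/6 − 2 = 53/6 ≈ $8.83

$8.83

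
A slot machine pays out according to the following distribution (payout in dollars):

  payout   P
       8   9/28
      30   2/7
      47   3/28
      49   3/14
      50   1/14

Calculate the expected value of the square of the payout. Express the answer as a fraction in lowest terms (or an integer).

E[X²] = (9/28)·64 + (2/7)·900 + (3/28)·2209 + (3/14)·2401 + (1/14)·2500
     = 33809/28

33809/28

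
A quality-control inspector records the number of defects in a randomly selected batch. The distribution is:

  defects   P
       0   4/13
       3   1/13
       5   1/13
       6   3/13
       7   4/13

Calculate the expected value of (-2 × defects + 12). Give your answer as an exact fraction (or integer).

E[-2x+12] = (4/13)·12 + (1/13)·6 + (1/13)·2 + (3/13)·0 + (4/13)·(-2)
     = 48/13

48/13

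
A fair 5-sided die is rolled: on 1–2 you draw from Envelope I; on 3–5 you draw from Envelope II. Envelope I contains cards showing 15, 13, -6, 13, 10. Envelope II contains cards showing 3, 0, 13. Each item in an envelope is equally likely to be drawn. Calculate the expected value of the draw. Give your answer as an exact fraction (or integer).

34/5

E[X | Envelope I] = (15 + 13 − 6 + 13 + 10)/5 = 9
E[X | Envelope II] = (3 + 0 + 13)/3 = 16/3
E[X] = (2/5)·9 + (3/5)·16/3 = 34/5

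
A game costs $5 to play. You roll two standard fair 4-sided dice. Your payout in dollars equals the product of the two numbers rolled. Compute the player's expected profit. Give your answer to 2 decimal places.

$1.25

Distribution of the product of the two numbers rolled: 1 w.p. 1/16, 2 w.p. 1/8, 3 w.p. 1/8, 4 w.p. 3/16, 6 w.p. 1/8, 8 w.p. 1/8, …
E[payout] = (1/16)·1 + (1/8)·2 + (1/8)·3 + (3/16)·4 + (1/8)·6 + (1/8)·8 + (1/16)·9 + (1/8)·12 + (1/16)·16 = 25/4
Expected profit = 25/4 − 5 = 5/4 ≈ $1.25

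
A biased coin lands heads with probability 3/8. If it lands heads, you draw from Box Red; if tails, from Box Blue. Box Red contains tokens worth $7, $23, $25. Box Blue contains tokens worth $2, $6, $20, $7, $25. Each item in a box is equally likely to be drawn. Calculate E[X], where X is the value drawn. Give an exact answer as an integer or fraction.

115/8 dollars

E[X | Box Red] = (7 + 23 + 25)/3 = 55/3
E[X | Box Blue] = (2 + 6 + 20 + 7 + 25)/5 = 12
E[X] = (3/8)·55/3 + (5/8)·12 = 115/8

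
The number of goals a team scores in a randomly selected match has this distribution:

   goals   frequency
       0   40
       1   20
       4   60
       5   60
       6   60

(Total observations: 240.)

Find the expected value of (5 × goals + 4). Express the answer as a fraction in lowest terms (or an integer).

139/6

Total = 240, so P(goals=0) = 40/240, etc.
E[5x+4] = (1/6)·4 + (1/12)·9 + (1/4)·24 + (1/4)·29 + (1/4)·34
     = 139/6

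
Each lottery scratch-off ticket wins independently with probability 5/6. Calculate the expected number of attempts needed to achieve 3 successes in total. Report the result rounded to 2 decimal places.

By linearity (sum of 3 independent geometric waits), E[trials] = 3/p = 3/(5/6) = 18/5.
≈ 3.60

3.60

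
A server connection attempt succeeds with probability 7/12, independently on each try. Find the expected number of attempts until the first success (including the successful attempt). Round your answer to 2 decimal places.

For a geometric distribution, E[trials] = 1/p = 1/(7/12) = 12/7.
≈ 1.71

1.71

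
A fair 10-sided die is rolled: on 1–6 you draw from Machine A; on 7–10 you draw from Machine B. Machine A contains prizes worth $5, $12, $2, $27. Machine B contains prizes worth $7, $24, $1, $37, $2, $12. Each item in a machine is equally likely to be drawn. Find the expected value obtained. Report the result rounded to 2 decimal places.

E[X | Machine A] = (5 + 12 + 2 + 27)/4 = 23/2
E[X | Machine B] = (7 + 24 + 1 + 37 + 2 + 12)/6 = 83/6
E[X] = (3/5)·23/2 + (2/5)·83/6 = 373/30 ≈ 12.43

$12.43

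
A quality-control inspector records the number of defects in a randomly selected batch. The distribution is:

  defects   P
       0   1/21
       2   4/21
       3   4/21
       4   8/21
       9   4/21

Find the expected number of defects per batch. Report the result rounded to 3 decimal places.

E[X] = (1/21)·0 + (4/21)·2 + (4/21)·3 + (8/21)·4 + (4/21)·9
     = 88/21 ≈ 4.190

4.190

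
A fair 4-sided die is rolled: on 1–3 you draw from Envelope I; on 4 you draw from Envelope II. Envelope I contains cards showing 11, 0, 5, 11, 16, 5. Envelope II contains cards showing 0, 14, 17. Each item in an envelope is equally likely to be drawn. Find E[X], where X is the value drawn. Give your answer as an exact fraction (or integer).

103/12

E[X | Envelope I] = (11 + 0 + 5 + 11 + 16 + 5)/6 = 8
E[X | Envelope II] = (0 + 14 + 17)/3 = 31/3
E[X] = (3/4)·8 + (1/4)·31/3 = 103/12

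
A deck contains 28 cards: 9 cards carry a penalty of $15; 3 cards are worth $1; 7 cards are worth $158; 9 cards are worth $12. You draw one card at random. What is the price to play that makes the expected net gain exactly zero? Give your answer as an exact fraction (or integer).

541/14 dollars

E[payout] = (9/28)·(-15) + (3/28)·1 + (7/28)·158 + (9/28)·12 = 541/14
Fair fee = E[payout] = 541/14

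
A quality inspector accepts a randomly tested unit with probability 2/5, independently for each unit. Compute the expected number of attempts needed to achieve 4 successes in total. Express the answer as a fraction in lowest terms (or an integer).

By linearity (sum of 4 independent geometric waits), E[trials] = 4/p = 4/(2/5) = 10.

10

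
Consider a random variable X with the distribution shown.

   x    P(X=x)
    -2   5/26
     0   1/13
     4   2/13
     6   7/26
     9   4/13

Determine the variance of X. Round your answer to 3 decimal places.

E[X] = (5/26)·(-2) + (1/13)·0 + (2/13)·4 + (7/26)·6 + (4/13)·9 = 60/13
E[X²] = (5/26)·4 + (1/13)·0 + (2/13)·16 + (7/26)·36 + (4/13)·81 = 492/13
Var(X) = 492/13 − (60/13)² = 2796/169 ≈ 16.544

16.544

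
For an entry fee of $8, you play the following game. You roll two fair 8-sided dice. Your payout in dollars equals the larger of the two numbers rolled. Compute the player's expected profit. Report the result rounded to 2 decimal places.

-$2.19

Distribution of the larger of the two numbers rolled: 1 w.p. 1/64, 2 w.p. 3/64, 3 w.p. 5/64, 4 w.p. 7/64, 5 w.p. 9/64, 6 w.p. 11/64, …
E[payout] = (1/64)·1 + (3/64)·2 + (5/64)·3 + (7/64)·4 + (9/64)·5 + (11/64)·6 + (13/64)·7 + (15/64)·8 = 93/16
Expected profit = 93/16 − 8 = -35/16 ≈ -$2.19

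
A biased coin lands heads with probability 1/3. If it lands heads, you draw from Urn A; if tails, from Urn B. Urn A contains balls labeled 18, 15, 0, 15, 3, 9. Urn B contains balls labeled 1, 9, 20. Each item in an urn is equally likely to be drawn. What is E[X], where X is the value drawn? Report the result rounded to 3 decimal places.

E[X | Urn A] = (18 + 15 + 0 + 15 + 3 + 9)/6 = 10
E[X | Urn B] = (1 + 9 + 20)/3 = 10
E[X] = (1/3)·10 + (2/3)·10 = 10 ≈ 10.000

10.000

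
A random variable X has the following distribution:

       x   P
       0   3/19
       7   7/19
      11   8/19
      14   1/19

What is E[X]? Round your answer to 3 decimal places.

7.947

E[X] = (3/19)·0 + (7/19)·7 + (8/19)·11 + (1/19)·14
     = 151/19 ≈ 7.947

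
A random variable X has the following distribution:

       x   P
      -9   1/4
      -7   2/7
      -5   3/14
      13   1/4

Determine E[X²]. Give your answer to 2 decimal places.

E[X²] = (1/4)·81 + (2/7)·49 + (3/14)·25 + (1/4)·169
     = 573/7 ≈ 81.86

81.86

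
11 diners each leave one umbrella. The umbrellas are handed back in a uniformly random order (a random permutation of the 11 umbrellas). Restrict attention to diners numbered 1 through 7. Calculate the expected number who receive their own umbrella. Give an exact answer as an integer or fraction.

7/11

Let Xᵢ = 1 if person i gets their own umbrella. For each i, P(Xᵢ=1) = 1/11.
By linearity of expectation, E[X₁+…+X_7] = 7·(1/11) = 7/11.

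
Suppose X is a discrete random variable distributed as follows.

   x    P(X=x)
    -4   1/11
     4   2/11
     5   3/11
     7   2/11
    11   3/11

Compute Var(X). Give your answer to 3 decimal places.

17.091

E[X] = (1/11)·(-4) + (2/11)·4 + (3/11)·5 + (2/11)·7 + (3/11)·11 = 6
E[X²] = (1/11)·16 + (2/11)·16 + (3/11)·25 + (2/11)·49 + (3/11)·121 = 584/11
Var(X) = 584/11 − (6)² = 188/11 ≈ 17.091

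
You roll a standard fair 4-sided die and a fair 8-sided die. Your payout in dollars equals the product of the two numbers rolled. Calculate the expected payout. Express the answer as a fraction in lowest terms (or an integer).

Distribution of the product of the two numbers rolled: 1 w.p. 1/32, 2 w.p. 1/16, 3 w.p. 1/16, 4 w.p. 3/32, 5 w.p. 1/32, 6 w.p. 3/32, …
E[payout] = (1/32)·1 + (1/16)·2 + (1/16)·3 + (3/32)·4 + (1/32)·5 + (3/32)·6 + (1/32)·7 + (3/32)·8 + (1/32)·9 + (1/32)·10 + (3/32)·12 + (1/32)·14 + (1/32)·15 + (1/16)·16 + (1/32)·18 + (1/32)·20 + (1/32)·21 + (1/16)·24 + (1/32)·28 + (1/32)·32 = 45/4

45/4 dollars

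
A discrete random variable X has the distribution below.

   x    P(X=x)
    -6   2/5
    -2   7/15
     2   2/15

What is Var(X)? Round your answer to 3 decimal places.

E[X] = (2/5)·(-6) + (7/15)·(-2) + (2/15)·2 = -46/15
E[X²] = (2/5)·36 + (7/15)·4 + (2/15)·4 = 84/5
Var(X) = 84/5 − (-46/15)² = 1664/225 ≈ 7.396

7.396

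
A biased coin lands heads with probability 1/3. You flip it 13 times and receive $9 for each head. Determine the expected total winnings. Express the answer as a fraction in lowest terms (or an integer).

$39

E[#heads] = 13·1/3 = 13/3 (linearity over flips).
E[winnings] = 9·13/3 = 39.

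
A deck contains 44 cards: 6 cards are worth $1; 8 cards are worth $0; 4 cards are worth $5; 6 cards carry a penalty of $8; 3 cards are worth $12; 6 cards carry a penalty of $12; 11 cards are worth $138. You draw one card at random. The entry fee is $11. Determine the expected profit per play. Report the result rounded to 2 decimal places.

$22.18

E[payout] = (6/44)·1 + (8/44)·0 + (4/44)·5 + (6/44)·(-8) + (3/44)·12 + (6/44)·(-12) + (11/44)·138 = 365/11
Expected profit = 365/11 − 11 = 244/11 ≈ $22.18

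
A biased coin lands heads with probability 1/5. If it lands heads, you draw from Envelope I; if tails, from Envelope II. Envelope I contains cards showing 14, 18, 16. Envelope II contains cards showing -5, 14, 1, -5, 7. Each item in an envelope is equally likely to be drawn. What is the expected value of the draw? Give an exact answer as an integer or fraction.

E[X | Envelope I] = (14 + 18 + 16)/3 = 16
E[X | Envelope II] = (-5 + 14 + 1 − 5 + 7)/5 = 12/5
E[X] = (1/5)·16 + (4/5)·12/5 = 128/25

128/25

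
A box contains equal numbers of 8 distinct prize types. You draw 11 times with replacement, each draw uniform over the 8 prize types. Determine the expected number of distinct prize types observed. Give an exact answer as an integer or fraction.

6612607849/1073741824

Let Xⱼ=1 if type j appears at least once. P(Xⱼ=1) = 1 − ((8−1)/8)^11 = 6612607849/8589934592.
E[#distinct] = 8·6612607849/8589934592 = 6612607849/1073741824.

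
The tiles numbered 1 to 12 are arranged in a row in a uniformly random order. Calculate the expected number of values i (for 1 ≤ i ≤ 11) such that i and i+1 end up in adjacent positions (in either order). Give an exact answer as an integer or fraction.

For each i ∈ {1,…,11}, let Xᵢ = 1 if i and i+1 are adjacent. P(Xᵢ=1) = 2·(12−1)!/12! = 2/12.
By linearity, E[ΣXᵢ] = (11)·(2/12) = 11/6.

11/6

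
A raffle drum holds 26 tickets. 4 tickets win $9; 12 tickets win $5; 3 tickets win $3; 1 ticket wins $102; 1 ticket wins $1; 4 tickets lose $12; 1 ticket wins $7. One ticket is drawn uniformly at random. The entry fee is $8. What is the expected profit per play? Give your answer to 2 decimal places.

E[payout] = (4/26)·9 + (12/26)·5 + (3/26)·3 + (1/26)·102 + (1/26)·1 + (4/26)·(-12) + (1/26)·7 = 167/26
Expected profit = 167/26 − 8 = -41/26 ≈ -$1.58

-$1.58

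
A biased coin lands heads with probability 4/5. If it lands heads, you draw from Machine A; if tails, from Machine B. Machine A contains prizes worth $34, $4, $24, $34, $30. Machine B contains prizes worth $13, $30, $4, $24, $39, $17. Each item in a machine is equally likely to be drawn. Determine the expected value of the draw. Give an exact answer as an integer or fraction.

E[X | Machine A] = (34 + 4 + 24 + 34 + 30)/5 = 126/5
E[X | Machine B] = (13 + 30 + 4 + 24 + 39 + 17)/6 = 127/6
E[X] = (4/5)·126/5 + (1/5)·127/6 = 3659/150

3659/150 dollars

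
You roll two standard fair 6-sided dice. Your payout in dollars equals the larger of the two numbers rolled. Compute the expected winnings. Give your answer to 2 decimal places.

$4.47

Distribution of the larger of the two numbers rolled: 1 w.p. 1/36, 2 w.p. 1/12, 3 w.p. 5/36, 4 w.p. 7/36, 5 w.p. 1/4, 6 w.p. 11/36
E[payout] = (1/36)·1 + (1/12)·2 + (5/36)·3 + (7/36)·4 + (1/4)·5 + (11/36)·6 = 161/36
≈ $4.47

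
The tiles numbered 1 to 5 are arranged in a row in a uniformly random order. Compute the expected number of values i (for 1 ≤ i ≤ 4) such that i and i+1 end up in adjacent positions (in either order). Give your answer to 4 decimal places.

For each i ∈ {1,…,4}, let Xᵢ = 1 if i and i+1 are adjacent. P(Xᵢ=1) = 2·(5−1)!/5! = 2/5.
By linearity, E[ΣXᵢ] = (4)·(2/5) = 8/5.
≈ 1.6000

1.6000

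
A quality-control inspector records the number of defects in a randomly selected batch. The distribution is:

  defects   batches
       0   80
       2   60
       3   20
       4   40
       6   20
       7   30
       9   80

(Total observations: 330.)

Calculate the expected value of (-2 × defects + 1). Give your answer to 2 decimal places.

-7.42

Total = 330, so P(defects=0) = 80/330, etc.
E[-2x+1] = (8/33)·1 + (2/11)·(-3) + (2/33)·(-5) + (4/33)·(-7) + (2/33)·(-11) + (1/11)·(-13) + (8/33)·(-17)
     = -245/33 ≈ -7.42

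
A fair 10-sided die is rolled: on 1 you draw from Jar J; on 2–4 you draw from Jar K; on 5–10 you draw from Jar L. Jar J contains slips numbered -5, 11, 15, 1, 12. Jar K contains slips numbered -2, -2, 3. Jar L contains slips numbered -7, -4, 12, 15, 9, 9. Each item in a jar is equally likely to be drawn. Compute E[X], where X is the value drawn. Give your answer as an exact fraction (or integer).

E[X | Jar J] = (-5 + 11 + 15 + 1 + 12)/5 = 34/5
E[X | Jar K] = (-2 − 2 + 3)/3 = -1/3
E[X | Jar L] = (-7 − 4 + 12 + 15 + 9 + 9)/6 = 17/3
E[X] = (1/10)·34/5 + (3/10)·(-1/3) + (3/5)·17/3 = 199/50

199/50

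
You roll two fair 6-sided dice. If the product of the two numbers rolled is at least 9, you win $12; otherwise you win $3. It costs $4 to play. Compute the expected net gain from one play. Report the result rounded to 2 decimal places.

E[payout] = (4/9)·3 + (5/9)·12 = 8
Expected profit = 8 − 4 = 4 ≈ $4.00

$4.00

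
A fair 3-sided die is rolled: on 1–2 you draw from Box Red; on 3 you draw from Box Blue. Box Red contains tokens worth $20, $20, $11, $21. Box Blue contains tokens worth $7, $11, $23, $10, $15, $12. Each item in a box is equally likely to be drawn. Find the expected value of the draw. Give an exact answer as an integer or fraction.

49/3 dollars

E[X | Box Red] = (20 + 20 + 11 + 21)/4 = 18
E[X | Box Blue] = (7 + 11 + 23 + 10 + 15 + 12)/6 = 13
E[X] = (2/3)·18 + (1/3)·13 = 49/3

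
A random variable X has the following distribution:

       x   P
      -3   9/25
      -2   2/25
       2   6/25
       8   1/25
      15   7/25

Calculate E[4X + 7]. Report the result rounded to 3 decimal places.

E[4x+7] = (9/25)·(-5) + (2/25)·(-1) + (6/25)·15 + (1/25)·39 + (7/25)·67
     = 551/25 ≈ 22.040

22.040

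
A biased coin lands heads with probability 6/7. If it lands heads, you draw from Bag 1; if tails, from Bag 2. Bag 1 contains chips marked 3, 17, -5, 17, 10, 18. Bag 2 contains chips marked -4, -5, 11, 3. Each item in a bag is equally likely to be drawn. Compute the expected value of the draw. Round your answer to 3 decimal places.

8.750

E[X | Bag 1] = (3 + 17 − 5 + 17 + 10 + 18)/6 = 10
E[X | Bag 2] = (-4 − 5 + 11 + 3)/4 = 5/4
E[X] = (6/7)·10 + (1/7)·5/4 = 35/4 ≈ 8.750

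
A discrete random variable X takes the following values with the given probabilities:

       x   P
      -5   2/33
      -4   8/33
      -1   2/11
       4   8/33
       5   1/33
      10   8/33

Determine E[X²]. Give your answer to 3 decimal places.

E[X²] = (2/33)·25 + (8/33)·16 + (2/11)·1 + (8/33)·16 + (1/33)·25 + (8/33)·100
     = 379/11 ≈ 34.455

34.455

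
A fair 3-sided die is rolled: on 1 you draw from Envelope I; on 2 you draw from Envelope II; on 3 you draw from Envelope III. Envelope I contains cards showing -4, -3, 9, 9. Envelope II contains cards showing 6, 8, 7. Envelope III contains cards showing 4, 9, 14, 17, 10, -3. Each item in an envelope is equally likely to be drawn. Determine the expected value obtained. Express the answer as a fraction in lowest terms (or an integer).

E[X | Envelope I] = (-4 − 3 + 9 + 9)/4 = 11/4
E[X | Envelope II] = (6 + 8 + 7)/3 = 7
E[X | Envelope III] = (4 + 9 + 14 + 17 + 10 − 3)/6 = 17/2
E[X] = (1/3)·11/4 + (1/3)·7 + (1/3)·17/2 = 73/12

73/12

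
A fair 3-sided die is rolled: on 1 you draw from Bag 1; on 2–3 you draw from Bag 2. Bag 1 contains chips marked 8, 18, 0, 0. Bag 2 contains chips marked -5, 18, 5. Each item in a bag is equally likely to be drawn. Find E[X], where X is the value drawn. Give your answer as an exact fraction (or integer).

37/6

E[X | Bag 1] = (8 + 18 + 0 + 0)/4 = 13/2
E[X | Bag 2] = (-5 + 18 + 5)/3 = 6
E[X] = (1/3)·13/2 + (2/3)·6 = 37/6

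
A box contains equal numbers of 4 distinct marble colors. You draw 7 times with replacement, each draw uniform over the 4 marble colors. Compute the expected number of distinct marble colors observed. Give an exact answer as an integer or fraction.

14197/4096

Let Xⱼ=1 if type j appears at least once. P(Xⱼ=1) = 1 − ((4−1)/4)^7 = 14197/16384.
E[#distinct] = 4·14197/16384 = 14197/4096.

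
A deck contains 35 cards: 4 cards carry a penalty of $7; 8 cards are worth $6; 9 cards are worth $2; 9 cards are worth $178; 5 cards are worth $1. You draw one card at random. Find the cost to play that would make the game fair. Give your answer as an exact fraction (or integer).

E[payout] = (4/35)·(-7) + (8/35)·6 + (9/35)·2 + (9/35)·178 + (5/35)·1 = 47
Fair fee = E[payout] = 47

$47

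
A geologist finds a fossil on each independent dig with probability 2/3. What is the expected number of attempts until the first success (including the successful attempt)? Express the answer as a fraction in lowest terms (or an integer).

For a geometric distribution, E[trials] = 1/p = 1/(2/3) = 3/2.

3/2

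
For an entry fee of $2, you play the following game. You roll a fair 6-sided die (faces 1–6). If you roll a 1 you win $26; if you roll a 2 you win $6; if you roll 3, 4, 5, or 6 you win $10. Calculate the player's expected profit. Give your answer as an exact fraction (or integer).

$10

E[payout] = (1/6)·6 + (2/3)·10 + (1/6)·26 = 12
Expected profit = 12 − 2 = 10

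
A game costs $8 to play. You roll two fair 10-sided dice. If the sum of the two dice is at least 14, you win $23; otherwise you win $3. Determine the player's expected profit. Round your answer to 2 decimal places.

$0.60

E[payout] = (18/25)·3 + (7/25)·23 = 43/5
Expected profit = 43/5 − 8 = 3/5 ≈ $0.60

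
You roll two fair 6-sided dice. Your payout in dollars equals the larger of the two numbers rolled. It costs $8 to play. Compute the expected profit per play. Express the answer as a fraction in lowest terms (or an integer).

Distribution of the larger of the two numbers rolled: 1 w.p. 1/36, 2 w.p. 1/12, 3 w.p. 5/36, 4 w.p. 7/36, 5 w.p. 1/4, 6 w.p. 11/36
E[payout] = (1/36)·1 + (1/12)·2 + (5/36)·3 + (7/36)·4 + (1/4)·5 + (11/36)·6 = 161/36
Expected profit = 161/36 − 8 = -127/36

-127/36 dollars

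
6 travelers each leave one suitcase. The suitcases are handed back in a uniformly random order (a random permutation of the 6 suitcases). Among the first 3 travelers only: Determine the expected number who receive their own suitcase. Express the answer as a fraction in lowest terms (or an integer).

Let Xᵢ = 1 if person i gets their own suitcase. For each i, P(Xᵢ=1) = 1/6.
By linearity of expectation, E[X₁+…+X_3] = 3·(1/6) = 1/2.

1/2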